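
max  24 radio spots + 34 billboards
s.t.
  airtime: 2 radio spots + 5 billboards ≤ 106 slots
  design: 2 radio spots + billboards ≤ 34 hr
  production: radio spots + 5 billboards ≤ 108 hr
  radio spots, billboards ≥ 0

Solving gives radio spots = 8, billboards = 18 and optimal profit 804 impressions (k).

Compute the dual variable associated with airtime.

Binding: airtime and design. Non-binding: production (10 unused).
By complementary slackness, y = 0 for the non-binding constraint.
The binding rows give the dual system: 2·y_airtime + 2·y_design = 24 and 5·y_airtime + 1·y_design = 34.
This yields shadow prices y_airtime = 5.5, y_design = 6.5.
Shadow price of airtime = 5.5.

5.5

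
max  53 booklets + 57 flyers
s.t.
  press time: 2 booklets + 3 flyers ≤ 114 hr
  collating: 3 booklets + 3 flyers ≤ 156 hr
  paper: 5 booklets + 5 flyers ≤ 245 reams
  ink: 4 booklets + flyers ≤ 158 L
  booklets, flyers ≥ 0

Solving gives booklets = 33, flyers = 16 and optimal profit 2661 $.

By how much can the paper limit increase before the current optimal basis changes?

5

Binding constraints: press time, paper. The basis is B = [[2,3],[5,5]] with det -5.
Per unit increase in paper, x* moves by d = (0.6, -0.4).
The basis stays optimal until ink becomes binding; allowable increase = 5 reams.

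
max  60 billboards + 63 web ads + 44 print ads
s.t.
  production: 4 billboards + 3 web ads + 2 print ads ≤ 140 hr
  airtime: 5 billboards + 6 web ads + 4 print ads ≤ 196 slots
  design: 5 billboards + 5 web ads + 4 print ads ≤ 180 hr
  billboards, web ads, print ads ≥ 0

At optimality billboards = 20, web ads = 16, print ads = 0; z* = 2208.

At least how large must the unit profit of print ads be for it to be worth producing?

Binding: airtime and design. Non-binding: production (12 unused).
Since production is not tight, its dual is 0.
Dual feasibility on the basic columns requires 5·y_airtime + 5·y_design = 60, 6·y_airtime + 5·y_design = 63.
This yields shadow prices y_airtime = 3, y_design = 9.
print ads enters the basis when its profit ≥ yᵀa₃ = 3·4 + 9·4 = 48.

48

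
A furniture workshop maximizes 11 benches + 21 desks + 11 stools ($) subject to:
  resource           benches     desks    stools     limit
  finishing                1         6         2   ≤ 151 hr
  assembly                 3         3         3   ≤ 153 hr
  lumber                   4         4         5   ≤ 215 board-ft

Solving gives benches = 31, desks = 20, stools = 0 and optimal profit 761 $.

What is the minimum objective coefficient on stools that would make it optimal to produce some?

13

Check each constraint at x*: finishing 151/151 (tight); assembly 153/153 (tight); lumber 204/215 (slack 11).
By complementary slackness, y = 0 for the non-binding constraint.
The binding rows give the dual system: 1·y_finishing + 3·y_assembly = 11 and 6·y_finishing + 3·y_assembly = 21.
This yields shadow prices y_finishing = 2, y_assembly = 3.
stools enters the basis when its profit ≥ yᵀa₃ = 2·2 + 3·3 = 13.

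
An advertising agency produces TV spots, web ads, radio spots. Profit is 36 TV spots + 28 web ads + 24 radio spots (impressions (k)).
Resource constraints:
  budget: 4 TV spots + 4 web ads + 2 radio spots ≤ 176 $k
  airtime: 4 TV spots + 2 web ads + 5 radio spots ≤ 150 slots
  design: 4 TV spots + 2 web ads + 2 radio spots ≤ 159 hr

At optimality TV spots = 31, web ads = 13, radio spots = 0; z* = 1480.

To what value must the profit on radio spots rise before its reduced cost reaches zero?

Binding: budget and airtime. Non-binding: design (9 unused).
By complementary slackness, y = 0 for the non-binding constraint.
The binding rows give the dual system: 4·y_budget + 4·y_airtime = 36 and 4·y_budget + 2·y_airtime = 28.
Solving: y_budget = 5, y_airtime = 4.
radio spots enters the basis when its profit ≥ yᵀa₃ = 5·2 + 4·5 = 30.

30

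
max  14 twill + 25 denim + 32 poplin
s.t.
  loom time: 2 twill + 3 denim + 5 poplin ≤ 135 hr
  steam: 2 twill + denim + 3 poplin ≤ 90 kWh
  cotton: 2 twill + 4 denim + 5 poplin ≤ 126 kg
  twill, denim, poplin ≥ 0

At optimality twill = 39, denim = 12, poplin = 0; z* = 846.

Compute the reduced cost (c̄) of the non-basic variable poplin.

Binding: steam and cotton. Non-binding: loom time (21 unused).
Slack constraints have shadow price 0 (complementary slackness).
Dual feasibility on the basic columns requires 2·y_steam + 2·y_cotton = 14, 1·y_steam + 4·y_cotton = 25.
→ y_steam = 1 and y_cotton = 6.
Reduced cost of poplin: c₃ − yᵀa₃ = 32 − (1·3 + 6·5) = 32 − 33 = -1.

-1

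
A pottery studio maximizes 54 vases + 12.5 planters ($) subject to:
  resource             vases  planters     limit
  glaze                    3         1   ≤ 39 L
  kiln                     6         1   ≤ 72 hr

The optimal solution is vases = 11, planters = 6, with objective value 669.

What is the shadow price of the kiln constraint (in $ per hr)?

Both glaze and kiln are binding at x*.
Dual feasibility on the basic columns requires 3·y_glaze + 6·y_kiln = 54, 1·y_glaze + 1·y_kiln = 12.5.
Solving: y_glaze = 7, y_kiln = 5.5.
Shadow price of kiln = 5.5.

5.5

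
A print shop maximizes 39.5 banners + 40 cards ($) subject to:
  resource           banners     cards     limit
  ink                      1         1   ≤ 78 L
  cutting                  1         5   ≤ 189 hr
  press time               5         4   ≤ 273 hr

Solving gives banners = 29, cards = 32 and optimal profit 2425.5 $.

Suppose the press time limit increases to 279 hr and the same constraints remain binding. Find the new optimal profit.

2470.5

Check each constraint at x*: ink 61/78 (slack 17); cutting 189/189 (tight); press time 273/273 (tight).
Since ink is not tight, its dual is 0.
Dual feasibility on the basic columns requires 1·y_cutting + 5·y_press time = 39.5, 5·y_cutting + 4·y_press time = 40.
Solving: y_cutting = 2, y_press time = 7.5.
Δz = y_press time·Δb = 7.5 × (6) = 45, so new z* = 2425.5 + 45 = 2470.5.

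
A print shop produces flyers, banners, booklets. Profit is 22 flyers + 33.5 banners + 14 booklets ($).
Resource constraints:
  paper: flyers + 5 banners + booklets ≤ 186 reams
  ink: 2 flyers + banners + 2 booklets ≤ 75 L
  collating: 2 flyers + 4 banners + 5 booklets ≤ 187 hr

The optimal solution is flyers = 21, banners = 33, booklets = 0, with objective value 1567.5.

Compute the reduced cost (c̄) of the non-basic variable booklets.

Binding: paper and ink. Non-binding: collating (13 unused).
Slack constraints have shadow price 0 (complementary slackness).
The binding rows give the dual system: 1·y_paper + 2·y_ink = 22 and 5·y_paper + 1·y_ink = 33.5.
This yields shadow prices y_paper = 5, y_ink = 8.5.
Reduced cost of booklets: c₃ − yᵀa₃ = 14 − (5·1 + 8.5·2) = 14 − 22 = -8.

-8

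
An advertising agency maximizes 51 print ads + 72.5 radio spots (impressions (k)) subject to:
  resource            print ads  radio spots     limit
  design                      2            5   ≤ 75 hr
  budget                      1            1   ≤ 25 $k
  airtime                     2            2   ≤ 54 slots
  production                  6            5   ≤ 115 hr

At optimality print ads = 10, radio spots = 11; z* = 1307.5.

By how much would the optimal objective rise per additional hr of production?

Binding: design and production. Non-binding: budget (4 unused), airtime (12 unused).
By complementary slackness, y = 0 for the non-binding constraints.
Dual feasibility on the basic columns requires 2·y_design + 6·y_production = 51, 5·y_design + 5·y_production = 72.5.
Solving: y_design = 9, y_production = 5.5.
Shadow price of production = 5.5.

5.5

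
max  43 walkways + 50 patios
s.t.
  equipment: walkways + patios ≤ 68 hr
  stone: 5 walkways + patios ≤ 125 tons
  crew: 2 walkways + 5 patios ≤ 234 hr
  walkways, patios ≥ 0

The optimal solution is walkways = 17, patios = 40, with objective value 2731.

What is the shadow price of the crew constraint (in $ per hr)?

Check each constraint at x*: equipment 57/68 (slack 11); stone 125/125 (tight); crew 234/234 (tight).
By complementary slackness, y = 0 for the non-binding constraint.
Dual feasibility on the basic columns requires 5·y_stone + 2·y_crew = 43, 1·y_stone + 5·y_crew = 50.
Solving: y_stone = 5, y_crew = 9.
Shadow price of crew = 9.

9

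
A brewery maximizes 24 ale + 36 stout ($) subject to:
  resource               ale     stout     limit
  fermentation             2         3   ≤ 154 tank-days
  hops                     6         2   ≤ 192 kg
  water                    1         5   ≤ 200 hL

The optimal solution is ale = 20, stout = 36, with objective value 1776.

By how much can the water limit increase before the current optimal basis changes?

Binding constraints: hops, water. The basis is B = [[6,2],[1,5]] with det 28.
Per unit increase in water, x* moves by d = (-0.0714, 0.2143).
The basis stays optimal until fermentation becomes binding; allowable increase = 12 hL.

12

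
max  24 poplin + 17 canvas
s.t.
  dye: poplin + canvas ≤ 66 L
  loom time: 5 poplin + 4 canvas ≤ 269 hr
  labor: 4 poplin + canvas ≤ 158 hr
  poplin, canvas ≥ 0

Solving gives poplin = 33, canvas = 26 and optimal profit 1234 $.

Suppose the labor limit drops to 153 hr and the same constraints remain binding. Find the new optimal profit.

Check each constraint at x*: dye 59/66 (slack 7); loom time 269/269 (tight); labor 158/158 (tight).
Slack constraints have shadow price 0 (complementary slackness).
The binding rows give the dual system: 5·y_loom time + 4·y_labor = 24 and 4·y_loom time + 1·y_labor = 17.
This yields shadow prices y_loom time = 4, y_labor = 1.
Δz = y_labor·Δb = 1 × (-5) = -5, so new z* = 1234 − 5 = 1229.

1229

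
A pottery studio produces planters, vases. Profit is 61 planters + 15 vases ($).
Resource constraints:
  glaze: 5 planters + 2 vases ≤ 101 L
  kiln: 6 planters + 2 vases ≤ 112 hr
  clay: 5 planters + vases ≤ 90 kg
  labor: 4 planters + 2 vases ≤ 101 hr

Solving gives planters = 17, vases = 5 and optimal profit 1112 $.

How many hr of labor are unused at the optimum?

labor used = 4·17 + 2·5 = 78; slack = 101 − 78 = 23.

23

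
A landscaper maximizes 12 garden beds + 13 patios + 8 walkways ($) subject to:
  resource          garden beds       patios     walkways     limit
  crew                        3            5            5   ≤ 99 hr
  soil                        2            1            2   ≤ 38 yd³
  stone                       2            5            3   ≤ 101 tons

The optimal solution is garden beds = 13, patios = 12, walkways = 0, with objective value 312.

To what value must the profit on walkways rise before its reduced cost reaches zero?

Binding: crew and soil. Non-binding: stone (15 unused).
Since stone is not tight, its dual is 0.
From A_Bᵀ y = c: 3·y_crew + 2·y_soil = 12; 5·y_crew + 1·y_soil = 13.
Solving: y_crew = 2, y_soil = 3.
walkways enters the basis when its profit ≥ yᵀa₃ = 2·5 + 3·2 = 16.

16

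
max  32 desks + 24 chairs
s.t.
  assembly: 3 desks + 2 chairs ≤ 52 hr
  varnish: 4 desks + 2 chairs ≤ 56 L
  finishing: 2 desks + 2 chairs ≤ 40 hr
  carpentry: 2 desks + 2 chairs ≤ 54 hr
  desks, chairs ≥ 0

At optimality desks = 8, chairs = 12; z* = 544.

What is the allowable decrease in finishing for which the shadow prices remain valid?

Binding constraints: varnish, finishing. The basis is B = [[4,2],[2,2]] with det 4.
Per unit decrease in finishing, x* moves by d = (0.5, -1).
The basis stays optimal until chairs reaches 0; allowable decrease = 12 hr.

12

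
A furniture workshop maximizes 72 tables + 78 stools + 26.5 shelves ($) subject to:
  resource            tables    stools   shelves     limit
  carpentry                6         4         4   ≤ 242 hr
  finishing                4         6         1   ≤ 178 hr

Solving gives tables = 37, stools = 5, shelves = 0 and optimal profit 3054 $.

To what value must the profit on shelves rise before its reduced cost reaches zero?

33

Both carpentry and finishing are binding at x*.
From A_Bᵀ y = c: 6·y_carpentry + 4·y_finishing = 72; 4·y_carpentry + 6·y_finishing = 78.
Solving: y_carpentry = 6, y_finishing = 9.
shelves enters the basis when its profit ≥ yᵀa₃ = 6·4 + 9·1 = 33.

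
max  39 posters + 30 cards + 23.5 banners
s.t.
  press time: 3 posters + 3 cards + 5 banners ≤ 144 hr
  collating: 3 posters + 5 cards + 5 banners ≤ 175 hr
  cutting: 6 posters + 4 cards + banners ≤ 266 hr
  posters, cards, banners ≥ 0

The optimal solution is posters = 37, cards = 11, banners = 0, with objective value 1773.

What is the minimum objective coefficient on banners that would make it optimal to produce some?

At the optimum: press time uses 144 of 144 (binding); collating uses 166 of 175 (slack = 9); cutting uses 266 of 266 (binding).
Since collating is not tight, its dual is 0.
Dual feasibility on the basic columns requires 3·y_press time + 6·y_cutting = 39, 3·y_press time + 4·y_cutting = 30.
→ y_press time = 4 and y_cutting = 4.5.
banners enters the basis when its profit ≥ yᵀa₃ = 4·5 + 4.5·1 = 24.5.

24.5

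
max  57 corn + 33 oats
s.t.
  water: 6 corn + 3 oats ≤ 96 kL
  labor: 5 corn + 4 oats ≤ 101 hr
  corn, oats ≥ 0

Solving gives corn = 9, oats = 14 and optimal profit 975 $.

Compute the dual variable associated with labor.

At the optimum: water uses 96 of 96 (binding); labor uses 101 of 101 (binding).
From A_Bᵀ y = c: 6·y_water + 5·y_labor = 57; 3·y_water + 4·y_labor = 33.
→ y_water = 7 and y_labor = 3.
Shadow price of labor = 3.

3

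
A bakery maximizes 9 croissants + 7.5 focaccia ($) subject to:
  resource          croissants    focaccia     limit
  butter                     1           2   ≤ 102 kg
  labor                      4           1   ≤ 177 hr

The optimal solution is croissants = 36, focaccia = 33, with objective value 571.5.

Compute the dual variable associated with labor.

1.5

Check each constraint at x*: butter 102/102 (tight); labor 177/177 (tight).
Dual feasibility on the basic columns requires 1·y_butter + 4·y_labor = 9, 2·y_butter + 1·y_labor = 7.5.
Solving: y_butter = 3, y_labor = 1.5.
Shadow price of labor = 1.5.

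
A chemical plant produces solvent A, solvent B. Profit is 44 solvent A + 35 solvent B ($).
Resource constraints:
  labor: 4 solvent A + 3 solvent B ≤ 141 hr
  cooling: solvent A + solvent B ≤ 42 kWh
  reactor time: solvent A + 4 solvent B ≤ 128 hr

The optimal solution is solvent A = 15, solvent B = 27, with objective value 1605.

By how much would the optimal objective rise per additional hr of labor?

9

At the optimum: labor uses 141 of 141 (binding); cooling uses 42 of 42 (binding); reactor time uses 123 of 128 (slack = 5).
By complementary slackness, y = 0 for the non-binding constraint.
From A_Bᵀ y = c: 4·y_labor + 1·y_cooling = 44; 3·y_labor + 1·y_cooling = 35.
This yields shadow prices y_labor = 9, y_cooling = 8.
Shadow price of labor = 9.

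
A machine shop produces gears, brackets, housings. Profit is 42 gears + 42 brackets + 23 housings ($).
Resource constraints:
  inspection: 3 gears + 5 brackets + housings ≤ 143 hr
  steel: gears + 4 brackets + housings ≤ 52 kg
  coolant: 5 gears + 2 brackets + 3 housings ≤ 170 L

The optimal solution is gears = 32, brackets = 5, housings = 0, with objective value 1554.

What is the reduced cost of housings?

-5

Check each constraint at x*: inspection 121/143 (slack 22); steel 52/52 (tight); coolant 170/170 (tight).
Slack constraints have shadow price 0 (complementary slackness).
Dual feasibility on the basic columns requires 1·y_steel + 5·y_coolant = 42, 4·y_steel + 2·y_coolant = 42.
→ y_steel = 7 and y_coolant = 7.
Reduced cost of housings: c₃ − yᵀa₃ = 23 − (7·1 + 7·3) = 23 − 28 = -5.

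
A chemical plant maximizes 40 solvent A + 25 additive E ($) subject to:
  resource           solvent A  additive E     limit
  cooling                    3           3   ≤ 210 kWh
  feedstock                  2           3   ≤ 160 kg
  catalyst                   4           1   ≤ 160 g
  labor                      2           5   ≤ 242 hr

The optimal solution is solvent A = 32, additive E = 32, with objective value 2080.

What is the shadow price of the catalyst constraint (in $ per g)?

Check each constraint at x*: cooling 192/210 (slack 18); feedstock 160/160 (tight); catalyst 160/160 (tight); labor 224/242 (slack 18).
Slack constraints have shadow price 0 (complementary slackness).
The binding rows give the dual system: 2·y_feedstock + 4·y_catalyst = 40 and 3·y_feedstock + 1·y_catalyst = 25.
This yields shadow prices y_feedstock = 6, y_catalyst = 7.
Shadow price of catalyst = 7.

7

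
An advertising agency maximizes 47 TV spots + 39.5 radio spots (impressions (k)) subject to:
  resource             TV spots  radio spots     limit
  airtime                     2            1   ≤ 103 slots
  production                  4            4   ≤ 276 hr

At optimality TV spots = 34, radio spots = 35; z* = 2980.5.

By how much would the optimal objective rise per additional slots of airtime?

Check each constraint at x*: airtime 103/103 (tight); production 276/276 (tight).
From A_Bᵀ y = c: 2·y_airtime + 4·y_production = 47; 1·y_airtime + 4·y_production = 39.5.
Solving: y_airtime = 7.5, y_production = 8.
Shadow price of airtime = 7.5.

7.5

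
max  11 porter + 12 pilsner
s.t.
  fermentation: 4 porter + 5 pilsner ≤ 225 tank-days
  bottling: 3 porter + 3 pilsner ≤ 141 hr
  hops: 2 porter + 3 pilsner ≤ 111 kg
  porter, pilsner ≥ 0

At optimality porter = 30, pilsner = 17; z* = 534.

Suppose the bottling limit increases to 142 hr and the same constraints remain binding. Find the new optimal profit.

At the optimum: fermentation uses 205 of 225 (slack = 20); bottling uses 141 of 141 (binding); hops uses 111 of 111 (binding).
By complementary slackness, y = 0 for the non-binding constraint.
The binding rows give the dual system: 3·y_bottling + 2·y_hops = 11 and 3·y_bottling + 3·y_hops = 12.
This yields shadow prices y_bottling = 3, y_hops = 1.
Δz = y_bottling·Δb = 3 × (1) = 3, so new z* = 534 + 3 = 537.

537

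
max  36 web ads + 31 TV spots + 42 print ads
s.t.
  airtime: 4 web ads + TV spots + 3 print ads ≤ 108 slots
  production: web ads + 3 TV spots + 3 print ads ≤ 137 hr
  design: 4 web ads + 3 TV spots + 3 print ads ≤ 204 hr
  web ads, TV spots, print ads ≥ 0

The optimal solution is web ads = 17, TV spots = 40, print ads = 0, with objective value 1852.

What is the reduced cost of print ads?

Check each constraint at x*: airtime 108/108 (tight); production 137/137 (tight); design 188/204 (slack 16).
By complementary slackness, y = 0 for the non-binding constraint.
From A_Bᵀ y = c: 4·y_airtime + 1·y_production = 36; 1·y_airtime + 3·y_production = 31.
→ y_airtime = 7 and y_production = 8.
Reduced cost of print ads: c₃ − yᵀa₃ = 42 − (7·3 + 8·3) = 42 − 45 = -3.

-3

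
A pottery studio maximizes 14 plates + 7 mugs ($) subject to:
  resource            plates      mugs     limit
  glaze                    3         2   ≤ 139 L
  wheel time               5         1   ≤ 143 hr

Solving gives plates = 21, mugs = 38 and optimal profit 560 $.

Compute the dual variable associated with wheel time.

At the optimum: glaze uses 139 of 139 (binding); wheel time uses 143 of 143 (binding).
Dual feasibility on the basic columns requires 3·y_glaze + 5·y_wheel time = 14, 2·y_glaze + 1·y_wheel time = 7.
This yields shadow prices y_glaze = 3, y_wheel time = 1.
Shadow price of wheel time = 1.

1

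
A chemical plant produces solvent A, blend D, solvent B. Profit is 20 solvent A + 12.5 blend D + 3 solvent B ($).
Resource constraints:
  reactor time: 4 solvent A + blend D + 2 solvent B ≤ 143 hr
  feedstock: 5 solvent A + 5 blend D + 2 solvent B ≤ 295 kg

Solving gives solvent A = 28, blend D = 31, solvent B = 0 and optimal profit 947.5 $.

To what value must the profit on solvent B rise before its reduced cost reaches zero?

At the optimum: reactor time uses 143 of 143 (binding); feedstock uses 295 of 295 (binding).
Dual feasibility on the basic columns requires 4·y_reactor time + 5·y_feedstock = 20, 1·y_reactor time + 5·y_feedstock = 12.5.
Solving: y_reactor time = 2.5, y_feedstock = 2.
solvent B enters the basis when its profit ≥ yᵀa₃ = 2.5·2 + 2·2 = 9.

9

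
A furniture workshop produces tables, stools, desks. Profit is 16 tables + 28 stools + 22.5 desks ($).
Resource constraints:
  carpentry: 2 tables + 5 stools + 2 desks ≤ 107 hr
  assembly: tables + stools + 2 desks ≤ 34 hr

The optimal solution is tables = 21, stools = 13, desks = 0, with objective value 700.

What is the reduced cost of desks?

At the optimum: carpentry uses 107 of 107 (binding); assembly uses 34 of 34 (binding).
The binding rows give the dual system: 2·y_carpentry + 1·y_assembly = 16 and 5·y_carpentry + 1·y_assembly = 28.
This yields shadow prices y_carpentry = 4, y_assembly = 8.
Reduced cost of desks: c₃ − yᵀa₃ = 22.5 − (4·2 + 8·2) = 22.5 − 24 = -1.5.

-1.5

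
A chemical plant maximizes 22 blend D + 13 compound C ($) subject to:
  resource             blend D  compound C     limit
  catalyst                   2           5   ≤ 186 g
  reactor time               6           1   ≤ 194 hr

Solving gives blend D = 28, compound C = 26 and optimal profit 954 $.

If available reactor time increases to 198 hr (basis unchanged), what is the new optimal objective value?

Both catalyst and reactor time are binding at x*.
The binding rows give the dual system: 2·y_catalyst + 6·y_reactor time = 22 and 5·y_catalyst + 1·y_reactor time = 13.
→ y_catalyst = 2 and y_reactor time = 3.
Δz = y_reactor time·Δb = 3 × (4) = 12, so new z* = 954 + 12 = 966.

966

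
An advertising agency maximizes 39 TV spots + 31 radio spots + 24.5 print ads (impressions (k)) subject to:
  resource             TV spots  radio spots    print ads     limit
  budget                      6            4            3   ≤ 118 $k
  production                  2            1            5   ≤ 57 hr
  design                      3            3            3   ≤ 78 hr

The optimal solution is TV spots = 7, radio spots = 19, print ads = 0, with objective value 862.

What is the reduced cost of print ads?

-2.5

Check each constraint at x*: budget 118/118 (tight); production 33/57 (slack 24); design 78/78 (tight).
Slack constraints have shadow price 0 (complementary slackness).
The binding rows give the dual system: 6·y_budget + 3·y_design = 39 and 4·y_budget + 3·y_design = 31.
Solving: y_budget = 4, y_design = 5.
Reduced cost of print ads: c₃ − yᵀa₃ = 24.5 − (4·3 + 5·3) = 24.5 − 27 = -2.5.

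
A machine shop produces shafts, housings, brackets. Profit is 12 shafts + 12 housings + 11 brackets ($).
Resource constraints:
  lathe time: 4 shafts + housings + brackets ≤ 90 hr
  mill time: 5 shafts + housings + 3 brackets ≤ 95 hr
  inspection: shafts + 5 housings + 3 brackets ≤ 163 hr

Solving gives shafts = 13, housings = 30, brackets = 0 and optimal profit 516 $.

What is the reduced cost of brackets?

-1

Binding: mill time and inspection. Non-binding: lathe time (8 unused).
Slack constraints have shadow price 0 (complementary slackness).
Dual feasibility on the basic columns requires 5·y_mill time + 1·y_inspection = 12, 1·y_mill time + 5·y_inspection = 12.
This yields shadow prices y_mill time = 2, y_inspection = 2.
Reduced cost of brackets: c₃ − yᵀa₃ = 11 − (2·3 + 2·3) = 11 − 12 = -1.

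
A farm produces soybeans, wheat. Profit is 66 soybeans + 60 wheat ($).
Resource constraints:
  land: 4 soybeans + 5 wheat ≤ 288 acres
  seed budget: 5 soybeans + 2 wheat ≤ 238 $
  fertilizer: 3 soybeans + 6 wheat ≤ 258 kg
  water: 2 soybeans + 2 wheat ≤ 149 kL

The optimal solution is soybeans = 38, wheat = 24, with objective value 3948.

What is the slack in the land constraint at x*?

land used = 4·38 + 5·24 = 272; slack = 288 − 272 = 16.

16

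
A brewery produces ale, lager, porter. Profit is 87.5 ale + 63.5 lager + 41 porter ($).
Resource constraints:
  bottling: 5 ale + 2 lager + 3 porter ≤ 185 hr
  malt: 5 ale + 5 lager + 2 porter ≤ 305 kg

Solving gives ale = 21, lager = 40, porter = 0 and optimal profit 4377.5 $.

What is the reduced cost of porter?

-2

Both bottling and malt are binding at x*.
The binding rows give the dual system: 5·y_bottling + 5·y_malt = 87.5 and 2·y_bottling + 5·y_malt = 63.5.
Solving: y_bottling = 8, y_malt = 9.5.
Reduced cost of porter: c₃ − yᵀa₃ = 41 − (8·3 + 9.5·2) = 41 − 43 = -2.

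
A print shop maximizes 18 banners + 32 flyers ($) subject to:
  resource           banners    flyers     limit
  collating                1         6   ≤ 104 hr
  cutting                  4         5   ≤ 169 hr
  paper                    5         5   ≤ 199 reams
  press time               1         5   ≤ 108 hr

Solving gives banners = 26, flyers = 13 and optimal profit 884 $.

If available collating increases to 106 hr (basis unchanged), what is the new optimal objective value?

888

At the optimum: collating uses 104 of 104 (binding); cutting uses 169 of 169 (binding); paper uses 195 of 199 (slack = 4); press time uses 91 of 108 (slack = 17).
By complementary slackness, y = 0 for the non-binding constraints.
Dual feasibility on the basic columns requires 1·y_collating + 4·y_cutting = 18, 6·y_collating + 5·y_cutting = 32.
This yields shadow prices y_collating = 2, y_cutting = 4.
Δz = y_collating·Δb = 2 × (2) = 4, so new z* = 884 + 4 = 888.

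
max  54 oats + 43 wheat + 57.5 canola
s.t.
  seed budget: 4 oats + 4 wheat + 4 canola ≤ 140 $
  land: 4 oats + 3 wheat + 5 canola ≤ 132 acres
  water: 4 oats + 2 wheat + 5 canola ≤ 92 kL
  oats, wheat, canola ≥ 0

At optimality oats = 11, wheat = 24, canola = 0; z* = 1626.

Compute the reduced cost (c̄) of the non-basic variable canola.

-2

Check each constraint at x*: seed budget 140/140 (tight); land 116/132 (slack 16); water 92/92 (tight).
Slack constraints have shadow price 0 (complementary slackness).
Dual feasibility on the basic columns requires 4·y_seed budget + 4·y_water = 54, 4·y_seed budget + 2·y_water = 43.
Solving: y_seed budget = 8, y_water = 5.5.
Reduced cost of canola: c₃ − yᵀa₃ = 57.5 − (8·4 + 5.5·5) = 57.5 − 59.5 = -2.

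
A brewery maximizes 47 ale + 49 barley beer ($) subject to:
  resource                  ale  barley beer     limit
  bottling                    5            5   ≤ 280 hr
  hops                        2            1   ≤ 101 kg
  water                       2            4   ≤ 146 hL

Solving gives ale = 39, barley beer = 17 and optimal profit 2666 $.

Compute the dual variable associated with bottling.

At the optimum: bottling uses 280 of 280 (binding); hops uses 95 of 101 (slack = 6); water uses 146 of 146 (binding).
By complementary slackness, y = 0 for the non-binding constraint.
Dual feasibility on the basic columns requires 5·y_bottling + 2·y_water = 47, 5·y_bottling + 4·y_water = 49.
Solving: y_bottling = 9, y_water = 1.
Shadow price of bottling = 9.

9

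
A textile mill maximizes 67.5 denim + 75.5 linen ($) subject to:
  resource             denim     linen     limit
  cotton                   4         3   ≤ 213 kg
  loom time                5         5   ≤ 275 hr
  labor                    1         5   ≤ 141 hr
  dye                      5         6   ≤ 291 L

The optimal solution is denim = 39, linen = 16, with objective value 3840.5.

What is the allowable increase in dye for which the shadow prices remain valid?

Binding constraints: loom time, dye. The basis is B = [[5,5],[5,6]] with det 5.
Per unit increase in dye, x* moves by d = (-1, 1).
The basis stays optimal until labor becomes binding; allowable increase = 5.5 L.

5.5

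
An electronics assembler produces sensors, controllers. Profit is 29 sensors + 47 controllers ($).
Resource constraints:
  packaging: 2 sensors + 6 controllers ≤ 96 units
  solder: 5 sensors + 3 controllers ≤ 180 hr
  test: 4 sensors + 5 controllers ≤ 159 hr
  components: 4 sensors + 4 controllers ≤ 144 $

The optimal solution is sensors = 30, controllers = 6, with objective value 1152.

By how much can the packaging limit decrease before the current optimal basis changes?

24

Binding constraints: packaging, components. The basis is B = [[2,6],[4,4]] with det -16.
Per unit decrease in packaging, x* moves by d = (0.25, -0.25).
The basis stays optimal until controllers reaches 0; allowable decrease = 24 units.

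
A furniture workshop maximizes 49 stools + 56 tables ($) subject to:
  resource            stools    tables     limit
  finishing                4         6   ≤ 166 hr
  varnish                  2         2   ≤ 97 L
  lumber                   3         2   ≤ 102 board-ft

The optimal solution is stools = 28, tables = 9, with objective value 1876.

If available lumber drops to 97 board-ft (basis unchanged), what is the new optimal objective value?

Check each constraint at x*: finishing 166/166 (tight); varnish 74/97 (slack 23); lumber 102/102 (tight).
Slack constraints have shadow price 0 (complementary slackness).
Dual feasibility on the basic columns requires 4·y_finishing + 3·y_lumber = 49, 6·y_finishing + 2·y_lumber = 56.
This yields shadow prices y_finishing = 7, y_lumber = 7.
Δz = y_lumber·Δb = 7 × (-5) = -35, so new z* = 1876 − 35 = 1841.

1841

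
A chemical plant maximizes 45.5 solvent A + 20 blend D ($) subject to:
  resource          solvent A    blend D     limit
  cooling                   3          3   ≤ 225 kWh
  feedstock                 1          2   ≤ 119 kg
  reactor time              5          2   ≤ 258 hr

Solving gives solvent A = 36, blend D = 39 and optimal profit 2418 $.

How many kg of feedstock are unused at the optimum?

feedstock used = 1·36 + 2·39 = 114; slack = 119 − 114 = 5.

5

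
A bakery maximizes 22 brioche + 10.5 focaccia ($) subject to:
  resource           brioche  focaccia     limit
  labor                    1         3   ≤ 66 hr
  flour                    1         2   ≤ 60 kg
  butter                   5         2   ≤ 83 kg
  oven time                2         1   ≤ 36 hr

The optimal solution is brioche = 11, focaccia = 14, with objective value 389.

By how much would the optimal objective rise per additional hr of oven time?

8.5

Check each constraint at x*: labor 53/66 (slack 13); flour 39/60 (slack 21); butter 83/83 (tight); oven time 36/36 (tight).
Since labor, flour are not tight, their duals are 0.
The binding rows give the dual system: 5·y_butter + 2·y_oven time = 22 and 2·y_butter + 1·y_oven time = 10.5.
Solving: y_butter = 1, y_oven time = 8.5.
Shadow price of oven time = 8.5.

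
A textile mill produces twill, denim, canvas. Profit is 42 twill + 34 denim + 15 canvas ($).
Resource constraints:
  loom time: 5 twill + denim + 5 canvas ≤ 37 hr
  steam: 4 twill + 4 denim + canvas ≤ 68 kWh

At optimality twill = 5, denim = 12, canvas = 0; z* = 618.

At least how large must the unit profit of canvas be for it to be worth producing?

18

Both loom time and steam are binding at x*.
Dual feasibility on the basic columns requires 5·y_loom time + 4·y_steam = 42, 1·y_loom time + 4·y_steam = 34.
Solving: y_loom time = 2, y_steam = 8.
canvas enters the basis when its profit ≥ yᵀa₃ = 2·5 + 8·1 = 18.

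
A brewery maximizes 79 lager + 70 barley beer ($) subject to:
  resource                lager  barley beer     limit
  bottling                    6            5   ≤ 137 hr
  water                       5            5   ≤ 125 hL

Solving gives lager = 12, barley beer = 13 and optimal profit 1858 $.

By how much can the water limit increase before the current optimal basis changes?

12

Binding constraints: bottling, water. The basis is B = [[6,5],[5,5]] with det 5.
Per unit increase in water, x* moves by d = (-1, 1.2).
The basis stays optimal until lager reaches 0; allowable increase = 12 hL.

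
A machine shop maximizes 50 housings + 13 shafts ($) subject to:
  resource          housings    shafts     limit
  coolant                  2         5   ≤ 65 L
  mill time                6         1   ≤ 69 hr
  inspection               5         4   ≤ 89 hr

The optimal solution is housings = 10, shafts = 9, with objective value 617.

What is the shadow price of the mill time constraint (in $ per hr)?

At the optimum: coolant uses 65 of 65 (binding); mill time uses 69 of 69 (binding); inspection uses 86 of 89 (slack = 3).
By complementary slackness, y = 0 for the non-binding constraint.
Dual feasibility on the basic columns requires 2·y_coolant + 6·y_mill time = 50, 5·y_coolant + 1·y_mill time = 13.
This yields shadow prices y_coolant = 1, y_mill time = 8.
Shadow price of mill time = 8.

8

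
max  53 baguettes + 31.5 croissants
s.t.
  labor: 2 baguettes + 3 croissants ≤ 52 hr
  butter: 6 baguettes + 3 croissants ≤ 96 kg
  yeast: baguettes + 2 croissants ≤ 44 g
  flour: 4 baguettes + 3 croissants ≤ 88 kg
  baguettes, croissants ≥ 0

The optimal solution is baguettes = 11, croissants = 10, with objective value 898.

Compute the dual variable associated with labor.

2.5

Binding: labor and butter. Non-binding: yeast (13 unused), flour (14 unused).
By complementary slackness, y = 0 for the non-binding constraints.
Dual feasibility on the basic columns requires 2·y_labor + 6·y_butter = 53, 3·y_labor + 3·y_butter = 31.5.
This yields shadow prices y_labor = 2.5, y_butter = 8.
Shadow price of labor = 2.5.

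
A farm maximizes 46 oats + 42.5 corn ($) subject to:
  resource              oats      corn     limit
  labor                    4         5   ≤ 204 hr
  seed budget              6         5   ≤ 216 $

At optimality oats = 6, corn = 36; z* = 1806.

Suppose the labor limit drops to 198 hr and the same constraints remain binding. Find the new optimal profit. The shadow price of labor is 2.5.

1791

Δb = -6, so new z* = 1806 + (2.5)·(-6) = 1806 − 15 = 1791.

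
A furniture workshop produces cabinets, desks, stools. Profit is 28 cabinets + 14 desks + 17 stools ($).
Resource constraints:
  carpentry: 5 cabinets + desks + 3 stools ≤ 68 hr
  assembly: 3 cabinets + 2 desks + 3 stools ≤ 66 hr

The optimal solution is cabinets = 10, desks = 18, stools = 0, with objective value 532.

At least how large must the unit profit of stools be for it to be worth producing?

24

Check each constraint at x*: carpentry 68/68 (tight); assembly 66/66 (tight).
The binding rows give the dual system: 5·y_carpentry + 3·y_assembly = 28 and 1·y_carpentry + 2·y_assembly = 14.
Solving: y_carpentry = 2, y_assembly = 6.
stools enters the basis when its profit ≥ yᵀa₃ = 2·3 + 6·3 = 24.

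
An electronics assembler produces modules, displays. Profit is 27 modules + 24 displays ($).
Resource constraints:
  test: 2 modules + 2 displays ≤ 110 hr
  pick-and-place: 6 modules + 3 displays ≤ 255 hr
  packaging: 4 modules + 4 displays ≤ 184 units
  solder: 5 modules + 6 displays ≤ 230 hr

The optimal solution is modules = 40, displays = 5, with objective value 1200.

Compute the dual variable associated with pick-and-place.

2

Binding: pick-and-place and solder. Non-binding: test (20 unused), packaging (4 unused).
Slack constraints have shadow price 0 (complementary slackness).
The binding rows give the dual system: 6·y_pick-and-place + 5·y_solder = 27 and 3·y_pick-and-place + 6·y_solder = 24.
This yields shadow prices y_pick-and-place = 2, y_solder = 3.
Shadow price of pick-and-place = 2.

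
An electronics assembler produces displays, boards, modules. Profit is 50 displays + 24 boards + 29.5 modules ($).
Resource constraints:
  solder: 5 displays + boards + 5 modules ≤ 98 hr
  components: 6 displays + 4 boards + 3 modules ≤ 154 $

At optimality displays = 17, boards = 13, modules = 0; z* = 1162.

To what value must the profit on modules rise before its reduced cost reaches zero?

Both solder and components are binding at x*.
From A_Bᵀ y = c: 5·y_solder + 6·y_components = 50; 1·y_solder + 4·y_components = 24.
Solving: y_solder = 4, y_components = 5.
modules enters the basis when its profit ≥ yᵀa₃ = 4·5 + 5·3 = 35.

35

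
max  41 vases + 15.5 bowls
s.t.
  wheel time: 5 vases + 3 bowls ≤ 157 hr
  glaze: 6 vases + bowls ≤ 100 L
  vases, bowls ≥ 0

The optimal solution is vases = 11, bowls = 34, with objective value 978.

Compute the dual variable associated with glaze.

3.5

Check each constraint at x*: wheel time 157/157 (tight); glaze 100/100 (tight).
Dual feasibility on the basic columns requires 5·y_wheel time + 6·y_glaze = 41, 3·y_wheel time + 1·y_glaze = 15.5.
This yields shadow prices y_wheel time = 4, y_glaze = 3.5.
Shadow price of glaze = 3.5.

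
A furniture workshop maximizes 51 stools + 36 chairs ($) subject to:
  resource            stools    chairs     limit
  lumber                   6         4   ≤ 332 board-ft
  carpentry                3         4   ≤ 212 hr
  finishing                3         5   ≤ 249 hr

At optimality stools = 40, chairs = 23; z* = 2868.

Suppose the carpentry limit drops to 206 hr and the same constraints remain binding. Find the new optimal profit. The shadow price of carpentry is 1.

2862

Δb = -6, so new z* = 2868 + (1)·(-6) = 2868 − 6 = 2862.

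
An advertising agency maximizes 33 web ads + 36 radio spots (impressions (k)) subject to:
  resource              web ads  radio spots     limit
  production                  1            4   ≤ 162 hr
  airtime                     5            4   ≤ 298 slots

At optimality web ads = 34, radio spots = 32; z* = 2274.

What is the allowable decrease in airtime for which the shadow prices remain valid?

Binding constraints: production, airtime. The basis is B = [[1,4],[5,4]] with det -16.
Per unit decrease in airtime, x* moves by d = (-0.25, 0.0625).
The basis stays optimal until web ads reaches 0; allowable decrease = 136 slots.

136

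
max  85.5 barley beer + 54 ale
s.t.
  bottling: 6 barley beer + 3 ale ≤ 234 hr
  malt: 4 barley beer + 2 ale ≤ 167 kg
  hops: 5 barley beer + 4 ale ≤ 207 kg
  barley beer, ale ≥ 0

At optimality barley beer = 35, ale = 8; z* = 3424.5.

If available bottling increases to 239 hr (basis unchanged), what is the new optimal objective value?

3464.5

Check each constraint at x*: bottling 234/234 (tight); malt 156/167 (slack 11); hops 207/207 (tight).
Slack constraints have shadow price 0 (complementary slackness).
From A_Bᵀ y = c: 6·y_bottling + 5·y_hops = 85.5; 3·y_bottling + 4·y_hops = 54.
→ y_bottling = 8 and y_hops = 7.5.
Δz = y_bottling·Δb = 8 × (5) = 40, so new z* = 3424.5 + 40 = 3464.5.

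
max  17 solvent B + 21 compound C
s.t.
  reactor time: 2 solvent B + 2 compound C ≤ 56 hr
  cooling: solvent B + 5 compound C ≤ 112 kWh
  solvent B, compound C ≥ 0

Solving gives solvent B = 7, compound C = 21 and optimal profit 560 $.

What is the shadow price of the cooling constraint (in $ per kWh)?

1

Check each constraint at x*: reactor time 56/56 (tight); cooling 112/112 (tight).
Dual feasibility on the basic columns requires 2·y_reactor time + 1·y_cooling = 17, 2·y_reactor time + 5·y_cooling = 21.
→ y_reactor time = 8 and y_cooling = 1.
Shadow price of cooling = 1.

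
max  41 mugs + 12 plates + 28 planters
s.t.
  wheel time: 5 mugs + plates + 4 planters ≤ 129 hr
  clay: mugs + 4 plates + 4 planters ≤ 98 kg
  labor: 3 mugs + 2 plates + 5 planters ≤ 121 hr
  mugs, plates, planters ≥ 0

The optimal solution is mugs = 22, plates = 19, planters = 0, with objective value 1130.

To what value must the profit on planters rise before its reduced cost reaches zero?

Check each constraint at x*: wheel time 129/129 (tight); clay 98/98 (tight); labor 104/121 (slack 17).
By complementary slackness, y = 0 for the non-binding constraint.
The binding rows give the dual system: 5·y_wheel time + 1·y_clay = 41 and 1·y_wheel time + 4·y_clay = 12.
→ y_wheel time = 8 and y_clay = 1.
planters enters the basis when its profit ≥ yᵀa₃ = 8·4 + 1·4 = 36.

36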